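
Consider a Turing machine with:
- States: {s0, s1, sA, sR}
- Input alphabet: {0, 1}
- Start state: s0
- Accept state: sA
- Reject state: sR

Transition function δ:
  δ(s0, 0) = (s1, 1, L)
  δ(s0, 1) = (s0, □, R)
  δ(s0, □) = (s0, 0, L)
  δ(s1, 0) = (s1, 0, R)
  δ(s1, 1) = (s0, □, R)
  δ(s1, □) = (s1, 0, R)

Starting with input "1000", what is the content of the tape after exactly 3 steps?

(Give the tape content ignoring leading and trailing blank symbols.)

Execution trace:
Initial: [s0]1000
Step 1: δ(s0, 1) = (s0, □, R) → □[s0]000
Step 2: δ(s0, 0) = (s1, 1, L) → [s1]□100
Step 3: δ(s1, □) = (s1, 0, R) → 0[s1]100

After 3 steps, the tape (ignoring leading/trailing blanks) is: 0100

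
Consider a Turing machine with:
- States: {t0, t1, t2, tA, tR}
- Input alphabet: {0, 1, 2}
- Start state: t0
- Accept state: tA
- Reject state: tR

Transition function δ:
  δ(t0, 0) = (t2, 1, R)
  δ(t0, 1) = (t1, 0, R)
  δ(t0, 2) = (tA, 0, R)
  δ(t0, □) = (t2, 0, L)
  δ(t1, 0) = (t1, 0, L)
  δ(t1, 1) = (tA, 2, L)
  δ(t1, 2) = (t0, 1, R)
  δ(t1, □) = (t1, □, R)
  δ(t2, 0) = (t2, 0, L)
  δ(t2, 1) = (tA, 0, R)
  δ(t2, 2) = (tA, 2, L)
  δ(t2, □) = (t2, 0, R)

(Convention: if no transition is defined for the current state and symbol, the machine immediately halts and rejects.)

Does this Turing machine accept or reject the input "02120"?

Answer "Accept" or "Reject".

Execution trace:
Initial: [t0]02120
Step 1: δ(t0, 0) = (t2, 1, R) → 1[t2]2120
Step 2: δ(t2, 2) = (tA, 2, L) → [tA]12120

The machine reaches the accept state tA and halts.

Answer: Accept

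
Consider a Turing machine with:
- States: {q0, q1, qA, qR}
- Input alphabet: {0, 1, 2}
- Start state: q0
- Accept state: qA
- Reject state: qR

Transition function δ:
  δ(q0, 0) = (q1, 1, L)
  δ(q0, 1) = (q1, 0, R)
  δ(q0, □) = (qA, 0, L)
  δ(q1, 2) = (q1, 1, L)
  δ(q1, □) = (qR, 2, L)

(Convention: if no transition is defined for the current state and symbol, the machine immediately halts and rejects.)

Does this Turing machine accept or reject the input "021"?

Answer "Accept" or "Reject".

Execution trace:
Initial: [q0]021
Step 1: δ(q0, 0) = (q1, 1, L) → [q1]□121
Step 2: δ(q1, □) = (qR, 2, L) → [qR]□2121

The machine reaches the reject state qR and halts.

Answer: Reject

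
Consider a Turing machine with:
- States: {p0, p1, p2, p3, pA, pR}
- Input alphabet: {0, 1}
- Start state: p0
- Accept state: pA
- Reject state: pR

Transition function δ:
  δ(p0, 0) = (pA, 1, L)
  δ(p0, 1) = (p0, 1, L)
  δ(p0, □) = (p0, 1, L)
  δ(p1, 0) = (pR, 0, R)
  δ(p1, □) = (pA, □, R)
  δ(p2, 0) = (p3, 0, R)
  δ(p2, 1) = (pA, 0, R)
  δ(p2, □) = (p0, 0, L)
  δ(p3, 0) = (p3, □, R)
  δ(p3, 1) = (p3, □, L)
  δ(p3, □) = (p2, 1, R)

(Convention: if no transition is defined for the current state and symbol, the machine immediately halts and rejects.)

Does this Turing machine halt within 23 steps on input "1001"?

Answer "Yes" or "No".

Execution trace:
Initial: [p0]1001
Step 1: δ(p0, 1) = (p0, 1, L) → [p0]□1001
Step 2: δ(p0, □) = (p0, 1, L) → [p0]□11001
Step 3: δ(p0, □) = (p0, 1, L) → [p0]□111001
Step 4: δ(p0, □) = (p0, 1, L) → [p0]□1111001
Step 5: δ(p0, □) = (p0, 1, L) → [p0]□11111001
Step 6: δ(p0, □) = (p0, 1, L) → [p0]□111111001
Step 7: δ(p0, □) = (p0, 1, L) → [p0]□1111111001
Step 8: δ(p0, □) = (p0, 1, L) → [p0]□11111111001
Step 9: δ(p0, □) = (p0, 1, L) → [p0]□111111111001
Step 10: δ(p0, □) = (p0, 1, L) → [p0]□1111111111001
Step 11: δ(p0, □) = (p0, 1, L) → [p0]□11111111111001
Step 12: δ(p0, □) = (p0, 1, L) → [p0]□111111111111001
Step 13: δ(p0, □) = (p0, 1, L) → [p0]□1111111111111001
Step 14: δ(p0, □) = (p0, 1, L) → [p0]□11111111111111001
Step 15: δ(p0, □) = (p0, 1, L) → [p0]□111111111111111001
Step 16: δ(p0, □) = (p0, 1, L) → [p0]□1111111111111111001
Step 17: δ(p0, □) = (p0, 1, L) → [p0]□11111111111111111001
Step 18: δ(p0, □) = (p0, 1, L) → [p0]□111111111111111111001
Step 19: δ(p0, □) = (p0, 1, L) → [p0]□1111111111111111111001
Step 20: δ(p0, □) = (p0, 1, L) → [p0]□11111111111111111111001
Step 21: δ(p0, □) = (p0, 1, L) → [p0]□111111111111111111111001
Step 22: δ(p0, □) = (p0, 1, L) → [p0]□1111111111111111111111001
Step 23: δ(p0, □) = (p0, 1, L) → [p0]□11111111111111111111111001

The machine has not reached a halting state after 23 steps.
The machine did not halt within the 23-step bound.

Answer: No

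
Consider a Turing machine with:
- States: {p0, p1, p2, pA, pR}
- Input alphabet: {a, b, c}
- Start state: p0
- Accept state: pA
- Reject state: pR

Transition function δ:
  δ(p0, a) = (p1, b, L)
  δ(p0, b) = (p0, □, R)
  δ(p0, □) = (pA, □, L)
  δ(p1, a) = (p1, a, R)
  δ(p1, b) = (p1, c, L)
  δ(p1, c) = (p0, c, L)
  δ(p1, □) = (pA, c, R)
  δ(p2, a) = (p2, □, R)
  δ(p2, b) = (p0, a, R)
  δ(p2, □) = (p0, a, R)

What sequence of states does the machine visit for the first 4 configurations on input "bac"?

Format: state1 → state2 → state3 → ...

Execution trace:
Initial: [p0]bac
Step 1: δ(p0, b) = (p0, □, R) → □[p0]ac
Step 2: δ(p0, a) = (p1, b, L) → [p1]□bc
Step 3: δ(p1, □) = (pA, c, R) → c[pA]bc

The machine reaches the accept state pA and halts.

State sequence: p0 → p0 → p1 → pA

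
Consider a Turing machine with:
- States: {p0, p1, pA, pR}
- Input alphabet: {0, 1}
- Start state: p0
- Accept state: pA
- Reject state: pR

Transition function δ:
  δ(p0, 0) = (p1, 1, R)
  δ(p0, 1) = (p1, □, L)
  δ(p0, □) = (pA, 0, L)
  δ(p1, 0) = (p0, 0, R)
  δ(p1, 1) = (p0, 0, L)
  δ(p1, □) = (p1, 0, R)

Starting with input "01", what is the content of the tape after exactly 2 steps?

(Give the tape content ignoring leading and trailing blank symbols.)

Execution trace:
Initial: [p0]01
Step 1: δ(p0, 0) = (p1, 1, R) → 1[p1]1
Step 2: δ(p1, 1) = (p0, 0, L) → [p0]10

After 2 steps, the tape (ignoring leading/trailing blanks) is: 10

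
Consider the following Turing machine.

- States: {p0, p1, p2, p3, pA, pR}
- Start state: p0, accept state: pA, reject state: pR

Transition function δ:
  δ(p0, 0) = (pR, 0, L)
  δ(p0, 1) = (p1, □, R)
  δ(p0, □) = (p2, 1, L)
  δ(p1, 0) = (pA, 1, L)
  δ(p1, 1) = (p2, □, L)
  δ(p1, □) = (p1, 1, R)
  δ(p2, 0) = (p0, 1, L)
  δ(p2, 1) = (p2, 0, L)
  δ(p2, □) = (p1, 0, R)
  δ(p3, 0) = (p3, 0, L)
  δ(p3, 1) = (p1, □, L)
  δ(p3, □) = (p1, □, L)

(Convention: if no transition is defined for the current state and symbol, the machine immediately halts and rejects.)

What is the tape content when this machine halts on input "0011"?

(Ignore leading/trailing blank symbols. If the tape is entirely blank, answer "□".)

Execution trace:
Initial: [p0]0011
Step 1: δ(p0, 0) = (pR, 0, L) → [pR]□0011

The machine reaches the reject state pR and halts.

Final tape (ignoring leading/trailing blanks): 0011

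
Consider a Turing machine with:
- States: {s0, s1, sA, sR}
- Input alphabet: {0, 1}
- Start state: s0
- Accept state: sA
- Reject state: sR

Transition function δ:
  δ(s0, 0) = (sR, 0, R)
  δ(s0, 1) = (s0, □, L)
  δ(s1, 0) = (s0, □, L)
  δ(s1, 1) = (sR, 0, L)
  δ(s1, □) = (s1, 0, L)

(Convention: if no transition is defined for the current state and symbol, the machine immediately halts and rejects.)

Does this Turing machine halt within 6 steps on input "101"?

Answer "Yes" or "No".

Execution trace:
Initial: [s0]101
Step 1: δ(s0, 1) = (s0, □, L) → [s0]□□01

No transition is defined for δ(s0, □). By convention the machine halts and rejects.
The machine halted after 1 step (within the 6-step bound).

Answer: Yes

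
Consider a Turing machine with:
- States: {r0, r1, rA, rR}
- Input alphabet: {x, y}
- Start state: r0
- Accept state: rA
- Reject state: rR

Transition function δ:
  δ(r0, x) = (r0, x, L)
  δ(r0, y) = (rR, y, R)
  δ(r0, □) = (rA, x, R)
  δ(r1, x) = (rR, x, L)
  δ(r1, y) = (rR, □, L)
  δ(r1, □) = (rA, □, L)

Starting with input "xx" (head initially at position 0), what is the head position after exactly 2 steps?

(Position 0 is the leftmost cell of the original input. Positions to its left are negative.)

Execution trace (head position shown):
Step 0: [r0]xx  (head at position 0)
Step 1: move left → [r0]□xx  (head at position -1)
Step 2: move right → x[rA]xx  (head at position 0)

After 2 steps, the head is at position 0.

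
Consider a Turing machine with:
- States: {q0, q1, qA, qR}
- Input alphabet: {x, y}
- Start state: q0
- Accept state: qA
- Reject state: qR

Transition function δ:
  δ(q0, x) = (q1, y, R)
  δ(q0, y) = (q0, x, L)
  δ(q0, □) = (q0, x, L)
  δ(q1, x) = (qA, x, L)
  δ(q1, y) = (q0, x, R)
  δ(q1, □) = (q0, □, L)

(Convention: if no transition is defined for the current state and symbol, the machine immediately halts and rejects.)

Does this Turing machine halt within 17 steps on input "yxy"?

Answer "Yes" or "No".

Execution trace:
Initial: [q0]yxy
Step 1: δ(q0, y) = (q0, x, L) → [q0]□xxy
Step 2: δ(q0, □) = (q0, x, L) → [q0]□xxxy
Step 3: δ(q0, □) = (q0, x, L) → [q0]□xxxxy
Step 4: δ(q0, □) = (q0, x, L) → [q0]□xxxxxy
Step 5: δ(q0, □) = (q0, x, L) → [q0]□xxxxxxy
Step 6: δ(q0, □) = (q0, x, L) → [q0]□xxxxxxxy
Step 7: δ(q0, □) = (q0, x, L) → [q0]□xxxxxxxxy
Step 8: δ(q0, □) = (q0, x, L) → [q0]□xxxxxxxxxy
Step 9: δ(q0, □) = (q0, x, L) → [q0]□xxxxxxxxxxy
Step 10: δ(q0, □) = (q0, x, L) → [q0]□xxxxxxxxxxxy
Step 11: δ(q0, □) = (q0, x, L) → [q0]□xxxxxxxxxxxxy
Step 12: δ(q0, □) = (q0, x, L) → [q0]□xxxxxxxxxxxxxy
Step 13: δ(q0, □) = (q0, x, L) → [q0]□xxxxxxxxxxxxxxy
Step 14: δ(q0, □) = (q0, x, L) → [q0]□xxxxxxxxxxxxxxxy
Step 15: δ(q0, □) = (q0, x, L) → [q0]□xxxxxxxxxxxxxxxxy
Step 16: δ(q0, □) = (q0, x, L) → [q0]□xxxxxxxxxxxxxxxxxy
Step 17: δ(q0, □) = (q0, x, L) → [q0]□xxxxxxxxxxxxxxxxxxy

The machine has not reached a halting state after 17 steps.
The machine did not halt within the 17-step bound.

Answer: No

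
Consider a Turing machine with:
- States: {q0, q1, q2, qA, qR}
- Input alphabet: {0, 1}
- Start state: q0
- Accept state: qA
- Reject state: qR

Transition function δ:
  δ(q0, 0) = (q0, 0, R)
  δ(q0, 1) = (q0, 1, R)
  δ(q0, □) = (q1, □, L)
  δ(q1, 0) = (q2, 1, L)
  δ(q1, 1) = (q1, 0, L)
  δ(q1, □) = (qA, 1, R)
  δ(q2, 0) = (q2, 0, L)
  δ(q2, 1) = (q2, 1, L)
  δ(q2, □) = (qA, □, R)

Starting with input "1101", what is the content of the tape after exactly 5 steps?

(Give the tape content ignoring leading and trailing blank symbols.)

Execution trace:
Initial: [q0]1101
Step 1: δ(q0, 1) = (q0, 1, R) → 1[q0]101
Step 2: δ(q0, 1) = (q0, 1, R) → 11[q0]01
Step 3: δ(q0, 0) = (q0, 0, R) → 110[q0]1
Step 4: δ(q0, 1) = (q0, 1, R) → 1101[q0]□
Step 5: δ(q0, □) = (q1, □, L) → 110[q1]1□

After 5 steps, the tape (ignoring leading/trailing blanks) is: 1101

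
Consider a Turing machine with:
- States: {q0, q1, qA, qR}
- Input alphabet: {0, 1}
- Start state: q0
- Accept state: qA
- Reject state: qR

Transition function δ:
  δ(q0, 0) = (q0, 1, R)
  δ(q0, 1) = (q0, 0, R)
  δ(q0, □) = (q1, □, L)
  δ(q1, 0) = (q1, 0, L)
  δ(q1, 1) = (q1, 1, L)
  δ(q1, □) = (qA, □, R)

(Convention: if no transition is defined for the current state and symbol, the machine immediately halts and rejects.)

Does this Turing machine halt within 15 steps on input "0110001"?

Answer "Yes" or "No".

Execution trace:
Initial: [q0]0110001
Step 1: δ(q0, 0) = (q0, 1, R) → 1[q0]110001
Step 2: δ(q0, 1) = (q0, 0, R) → 10[q0]10001
Step 3: δ(q0, 1) = (q0, 0, R) → 100[q0]0001
Step 4: δ(q0, 0) = (q0, 1, R) → 1001[q0]001
Step 5: δ(q0, 0) = (q0, 1, R) → 10011[q0]01
Step 6: δ(q0, 0) = (q0, 1, R) → 100111[q0]1
Step 7: δ(q0, 1) = (q0, 0, R) → 1001110[q0]□
Step 8: δ(q0, □) = (q1, □, L) → 100111[q1]0□
Step 9: δ(q1, 0) = (q1, 0, L) → 10011[q1]10□
Step 10: δ(q1, 1) = (q1, 1, L) → 1001[q1]110□
Step 11: δ(q1, 1) = (q1, 1, L) → 100[q1]1110□
Step 12: δ(q1, 1) = (q1, 1, L) → 10[q1]01110□
Step 13: δ(q1, 0) = (q1, 0, L) → 1[q1]001110□
Step 14: δ(q1, 0) = (q1, 0, L) → [q1]1001110□
Step 15: δ(q1, 1) = (q1, 1, L) → [q1]□1001110□

The machine has not reached a halting state after 15 steps.
The machine did not halt within the 15-step bound.

Answer: No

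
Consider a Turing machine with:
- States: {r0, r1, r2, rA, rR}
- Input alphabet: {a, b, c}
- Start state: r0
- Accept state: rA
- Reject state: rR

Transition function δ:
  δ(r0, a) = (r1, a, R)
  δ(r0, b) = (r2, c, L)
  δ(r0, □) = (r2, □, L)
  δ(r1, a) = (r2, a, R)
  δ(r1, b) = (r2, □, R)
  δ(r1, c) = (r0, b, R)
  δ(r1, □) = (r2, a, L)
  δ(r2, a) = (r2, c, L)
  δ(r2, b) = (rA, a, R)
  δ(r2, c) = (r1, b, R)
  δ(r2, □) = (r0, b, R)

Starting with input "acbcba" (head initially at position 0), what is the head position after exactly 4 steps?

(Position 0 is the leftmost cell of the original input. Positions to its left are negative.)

Execution trace (head position shown):
Step 0: [r0]acbcba  (head at position 0)
Step 1: move right → a[r1]cbcba  (head at position 1)
Step 2: move right → ab[r0]bcba  (head at position 2)
Step 3: move left → a[r2]bccba  (head at position 1)
Step 4: move right → aa[rA]ccba  (head at position 2)

After 4 steps, the head is at position 2.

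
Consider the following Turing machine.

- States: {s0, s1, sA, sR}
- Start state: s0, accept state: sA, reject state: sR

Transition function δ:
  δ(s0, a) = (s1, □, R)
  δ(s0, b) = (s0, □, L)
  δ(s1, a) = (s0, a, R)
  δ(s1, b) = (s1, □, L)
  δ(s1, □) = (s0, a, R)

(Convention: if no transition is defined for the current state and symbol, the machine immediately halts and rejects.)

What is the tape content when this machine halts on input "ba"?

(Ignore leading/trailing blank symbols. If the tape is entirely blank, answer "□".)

Execution trace:
Initial: [s0]ba
Step 1: δ(s0, b) = (s0, □, L) → [s0]□□a

No transition is defined for δ(s0, □). By convention the machine halts and rejects.

Final tape (ignoring leading/trailing blanks): a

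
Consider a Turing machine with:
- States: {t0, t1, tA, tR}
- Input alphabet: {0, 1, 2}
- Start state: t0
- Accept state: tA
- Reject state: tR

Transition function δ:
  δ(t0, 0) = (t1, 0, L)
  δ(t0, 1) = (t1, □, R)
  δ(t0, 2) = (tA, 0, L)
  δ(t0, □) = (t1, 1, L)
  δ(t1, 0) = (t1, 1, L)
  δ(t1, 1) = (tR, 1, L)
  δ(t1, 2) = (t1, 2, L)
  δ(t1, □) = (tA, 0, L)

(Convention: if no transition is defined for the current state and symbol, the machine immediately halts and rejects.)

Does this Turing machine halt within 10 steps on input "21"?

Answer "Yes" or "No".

Execution trace:
Initial: [t0]21
Step 1: δ(t0, 2) = (tA, 0, L) → [tA]□01

The machine reaches the accept state tA and halts.
The machine halted after 1 step (within the 10-step bound).

Answer: Yes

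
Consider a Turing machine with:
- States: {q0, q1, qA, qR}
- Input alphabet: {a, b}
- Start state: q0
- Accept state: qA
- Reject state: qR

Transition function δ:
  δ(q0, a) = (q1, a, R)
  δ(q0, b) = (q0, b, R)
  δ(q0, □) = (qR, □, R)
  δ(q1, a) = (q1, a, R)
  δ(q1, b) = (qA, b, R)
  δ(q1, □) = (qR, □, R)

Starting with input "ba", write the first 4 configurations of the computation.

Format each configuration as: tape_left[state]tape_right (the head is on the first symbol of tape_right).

Transitions applied:
Step 1: δ(q0, b) = (q0, b, R)
Step 2: δ(q0, a) = (q1, a, R)
Step 3: δ(q1, □) = (qR, □, R)

The first 4 configurations are:
[q0]ba ⊢ b[q0]a ⊢ ba[q1]□ ⊢ ba□[qR]□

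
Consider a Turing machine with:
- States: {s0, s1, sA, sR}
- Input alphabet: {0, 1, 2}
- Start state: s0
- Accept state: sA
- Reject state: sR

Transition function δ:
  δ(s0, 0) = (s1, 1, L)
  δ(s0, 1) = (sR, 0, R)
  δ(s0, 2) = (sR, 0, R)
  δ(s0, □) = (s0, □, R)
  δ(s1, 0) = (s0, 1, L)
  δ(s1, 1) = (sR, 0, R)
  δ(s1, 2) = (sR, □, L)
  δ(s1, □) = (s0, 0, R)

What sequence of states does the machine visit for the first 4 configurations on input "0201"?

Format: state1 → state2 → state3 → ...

Execution trace:
Initial: [s0]0201
Step 1: δ(s0, 0) = (s1, 1, L) → [s1]□1201
Step 2: δ(s1, □) = (s0, 0, R) → 0[s0]1201
Step 3: δ(s0, 1) = (sR, 0, R) → 00[sR]201

The machine reaches the reject state sR and halts.

State sequence: s0 → s1 → s0 → sR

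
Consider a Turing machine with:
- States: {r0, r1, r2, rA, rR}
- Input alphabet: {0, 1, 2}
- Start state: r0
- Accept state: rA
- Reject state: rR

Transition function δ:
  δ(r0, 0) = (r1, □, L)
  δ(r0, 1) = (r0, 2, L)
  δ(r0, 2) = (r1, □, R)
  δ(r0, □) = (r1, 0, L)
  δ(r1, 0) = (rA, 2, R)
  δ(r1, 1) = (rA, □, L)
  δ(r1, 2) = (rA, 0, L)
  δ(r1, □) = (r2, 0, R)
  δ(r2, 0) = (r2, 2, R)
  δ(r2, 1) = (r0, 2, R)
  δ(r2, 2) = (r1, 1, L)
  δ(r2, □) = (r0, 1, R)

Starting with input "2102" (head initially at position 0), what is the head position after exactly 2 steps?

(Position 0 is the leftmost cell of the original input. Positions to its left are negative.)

Execution trace (head position shown):
Step 0: [r0]2102  (head at position 0)
Step 1: move right → □[r1]102  (head at position 1)
Step 2: move left → [rA]□□02  (head at position 0)

After 2 steps, the head is at position 0.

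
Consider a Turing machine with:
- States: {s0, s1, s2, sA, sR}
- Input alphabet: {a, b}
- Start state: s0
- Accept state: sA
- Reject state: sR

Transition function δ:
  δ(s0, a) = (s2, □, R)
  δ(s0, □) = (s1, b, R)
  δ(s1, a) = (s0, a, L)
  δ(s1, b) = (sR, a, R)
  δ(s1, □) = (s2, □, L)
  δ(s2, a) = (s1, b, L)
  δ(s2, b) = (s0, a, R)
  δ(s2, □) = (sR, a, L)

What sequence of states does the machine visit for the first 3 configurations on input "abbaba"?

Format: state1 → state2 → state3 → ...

Execution trace:
Initial: [s0]abbaba
Step 1: δ(s0, a) = (s2, □, R) → □[s2]bbaba
Step 2: δ(s2, b) = (s0, a, R) → □a[s0]baba

No transition is defined for δ(s0, b). By convention the machine halts and rejects.

State sequence: s0 → s2 → s0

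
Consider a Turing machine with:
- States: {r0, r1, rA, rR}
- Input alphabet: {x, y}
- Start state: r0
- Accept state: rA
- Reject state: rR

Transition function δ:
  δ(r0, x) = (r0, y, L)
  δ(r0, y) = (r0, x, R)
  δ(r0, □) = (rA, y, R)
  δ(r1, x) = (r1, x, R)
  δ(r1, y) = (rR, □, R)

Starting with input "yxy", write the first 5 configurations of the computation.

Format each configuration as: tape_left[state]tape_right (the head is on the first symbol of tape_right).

Transitions applied:
Step 1: δ(r0, y) = (r0, x, R)
Step 2: δ(r0, x) = (r0, y, L)
Step 3: δ(r0, x) = (r0, y, L)
Step 4: δ(r0, □) = (rA, y, R)

The first 5 configurations are:
[r0]yxy ⊢ x[r0]xy ⊢ [r0]xyy ⊢ [r0]□yyy ⊢ y[rA]yyy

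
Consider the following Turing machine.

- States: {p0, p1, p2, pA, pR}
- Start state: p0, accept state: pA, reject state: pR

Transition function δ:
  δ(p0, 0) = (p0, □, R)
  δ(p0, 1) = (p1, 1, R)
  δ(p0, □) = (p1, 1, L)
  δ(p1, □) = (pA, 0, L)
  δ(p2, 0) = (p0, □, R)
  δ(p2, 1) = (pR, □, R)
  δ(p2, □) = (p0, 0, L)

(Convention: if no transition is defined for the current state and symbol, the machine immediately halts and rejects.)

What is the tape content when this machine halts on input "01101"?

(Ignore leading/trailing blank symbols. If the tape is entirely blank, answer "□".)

Execution trace:
Initial: [p0]01101
Step 1: δ(p0, 0) = (p0, □, R) → □[p0]1101
Step 2: δ(p0, 1) = (p1, 1, R) → □1[p1]101

No transition is defined for δ(p1, 1). By convention the machine halts and rejects.

Final tape (ignoring leading/trailing blanks): 1101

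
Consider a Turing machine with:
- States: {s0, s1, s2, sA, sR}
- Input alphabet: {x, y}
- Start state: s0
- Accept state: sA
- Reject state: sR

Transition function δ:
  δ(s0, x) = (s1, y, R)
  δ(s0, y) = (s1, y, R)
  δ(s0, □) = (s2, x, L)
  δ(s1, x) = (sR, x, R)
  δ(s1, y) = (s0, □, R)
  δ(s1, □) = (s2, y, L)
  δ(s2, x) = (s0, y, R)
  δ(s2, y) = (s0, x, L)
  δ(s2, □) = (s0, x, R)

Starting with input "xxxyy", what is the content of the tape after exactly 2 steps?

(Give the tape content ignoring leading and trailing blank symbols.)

Execution trace:
Initial: [s0]xxxyy
Step 1: δ(s0, x) = (s1, y, R) → y[s1]xxyy
Step 2: δ(s1, x) = (sR, x, R) → yx[sR]xyy

The machine reaches the reject state sR and halts.

After 2 steps, the tape (ignoring leading/trailing blanks) is: yxxyy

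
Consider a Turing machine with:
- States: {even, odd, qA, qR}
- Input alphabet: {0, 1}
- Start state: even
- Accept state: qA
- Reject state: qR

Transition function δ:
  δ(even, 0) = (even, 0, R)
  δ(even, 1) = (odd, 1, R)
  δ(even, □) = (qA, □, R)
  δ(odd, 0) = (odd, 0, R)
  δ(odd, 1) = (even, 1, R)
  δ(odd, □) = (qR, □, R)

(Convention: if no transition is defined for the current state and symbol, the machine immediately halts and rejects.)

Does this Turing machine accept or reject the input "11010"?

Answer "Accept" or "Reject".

Execution trace:
Initial: [even]11010
Step 1: δ(even, 1) = (odd, 1, R) → 1[odd]1010
Step 2: δ(odd, 1) = (even, 1, R) → 11[even]010
Step 3: δ(even, 0) = (even, 0, R) → 110[even]10
Step 4: δ(even, 1) = (odd, 1, R) → 1101[odd]0
Step 5: δ(odd, 0) = (odd, 0, R) → 11010[odd]□
Step 6: δ(odd, □) = (qR, □, R) → 11010□[qR]□

The machine reaches the reject state qR and halts.

Answer: Reject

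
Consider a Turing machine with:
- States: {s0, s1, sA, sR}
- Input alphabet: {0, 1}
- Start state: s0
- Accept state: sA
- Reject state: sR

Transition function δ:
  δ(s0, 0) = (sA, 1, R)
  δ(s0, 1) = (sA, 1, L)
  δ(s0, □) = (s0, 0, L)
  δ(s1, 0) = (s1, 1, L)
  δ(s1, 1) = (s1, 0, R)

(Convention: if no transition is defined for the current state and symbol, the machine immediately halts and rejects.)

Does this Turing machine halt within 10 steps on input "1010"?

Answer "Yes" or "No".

Execution trace:
Initial: [s0]1010
Step 1: δ(s0, 1) = (sA, 1, L) → [sA]□1010

The machine reaches the accept state sA and halts.
The machine halted after 1 step (within the 10-step bound).

Answer: Yes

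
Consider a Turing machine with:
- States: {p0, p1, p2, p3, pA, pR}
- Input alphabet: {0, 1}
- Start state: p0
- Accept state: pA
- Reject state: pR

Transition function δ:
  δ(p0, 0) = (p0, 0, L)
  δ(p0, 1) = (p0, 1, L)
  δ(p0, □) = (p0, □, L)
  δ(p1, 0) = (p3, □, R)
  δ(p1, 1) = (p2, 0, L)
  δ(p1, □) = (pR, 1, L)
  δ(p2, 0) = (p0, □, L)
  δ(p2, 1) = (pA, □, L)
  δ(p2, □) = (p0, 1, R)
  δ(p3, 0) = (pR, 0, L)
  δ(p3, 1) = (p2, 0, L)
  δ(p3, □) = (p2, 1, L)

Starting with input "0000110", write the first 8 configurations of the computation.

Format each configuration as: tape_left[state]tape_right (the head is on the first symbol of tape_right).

Transitions applied:
Step 1: δ(p0, 0) = (p0, 0, L)
Step 2: δ(p0, □) = (p0, □, L)
Step 3: δ(p0, □) = (p0, □, L)
Step 4: δ(p0, □) = (p0, □, L)
Step 5: δ(p0, □) = (p0, □, L)
Step 6: δ(p0, □) = (p0, □, L)
Step 7: δ(p0, □) = (p0, □, L)

The first 8 configurations are:
[p0]0000110 ⊢ [p0]□0000110 ⊢ [p0]□□0000110 ⊢ [p0]□□□0000110 ⊢ [p0]□□□□0000110 ⊢ [p0]□□□□□0000110 ⊢ [p0]□□□□□□0000110 ⊢ [p0]□□□□□□□0000110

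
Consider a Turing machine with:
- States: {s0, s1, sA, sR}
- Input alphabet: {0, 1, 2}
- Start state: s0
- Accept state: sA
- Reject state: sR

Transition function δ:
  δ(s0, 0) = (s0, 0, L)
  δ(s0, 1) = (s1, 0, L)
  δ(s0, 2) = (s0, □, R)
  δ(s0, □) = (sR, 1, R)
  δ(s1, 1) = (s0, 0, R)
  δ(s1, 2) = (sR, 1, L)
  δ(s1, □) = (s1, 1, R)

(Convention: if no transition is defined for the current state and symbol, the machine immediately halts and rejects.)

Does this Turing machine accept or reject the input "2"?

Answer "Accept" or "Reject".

Execution trace:
Initial: [s0]2
Step 1: δ(s0, 2) = (s0, □, R) → □[s0]□
Step 2: δ(s0, □) = (sR, 1, R) → □1[sR]□

The machine reaches the reject state sR and halts.

Answer: Reject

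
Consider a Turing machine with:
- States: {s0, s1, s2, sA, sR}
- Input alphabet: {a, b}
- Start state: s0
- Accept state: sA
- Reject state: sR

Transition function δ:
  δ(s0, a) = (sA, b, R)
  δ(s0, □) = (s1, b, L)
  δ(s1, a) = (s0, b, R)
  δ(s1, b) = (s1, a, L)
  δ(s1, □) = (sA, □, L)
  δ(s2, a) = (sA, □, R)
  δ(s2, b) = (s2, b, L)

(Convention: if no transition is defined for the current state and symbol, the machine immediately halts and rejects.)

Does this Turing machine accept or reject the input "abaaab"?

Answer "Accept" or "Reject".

Execution trace:
Initial: [s0]abaaab
Step 1: δ(s0, a) = (sA, b, R) → b[sA]baaab

The machine reaches the accept state sA and halts.

Answer: Accept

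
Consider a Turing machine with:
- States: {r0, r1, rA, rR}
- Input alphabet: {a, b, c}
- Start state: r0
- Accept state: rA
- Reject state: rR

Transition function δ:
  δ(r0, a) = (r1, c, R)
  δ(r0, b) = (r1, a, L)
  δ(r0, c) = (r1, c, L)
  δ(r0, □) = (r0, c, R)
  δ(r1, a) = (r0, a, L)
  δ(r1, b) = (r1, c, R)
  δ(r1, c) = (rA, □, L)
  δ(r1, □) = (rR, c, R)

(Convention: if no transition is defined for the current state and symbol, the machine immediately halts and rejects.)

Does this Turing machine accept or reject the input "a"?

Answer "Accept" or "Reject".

Execution trace:
Initial: [r0]a
Step 1: δ(r0, a) = (r1, c, R) → c[r1]□
Step 2: δ(r1, □) = (rR, c, R) → cc[rR]□

The machine reaches the reject state rR and halts.

Answer: Reject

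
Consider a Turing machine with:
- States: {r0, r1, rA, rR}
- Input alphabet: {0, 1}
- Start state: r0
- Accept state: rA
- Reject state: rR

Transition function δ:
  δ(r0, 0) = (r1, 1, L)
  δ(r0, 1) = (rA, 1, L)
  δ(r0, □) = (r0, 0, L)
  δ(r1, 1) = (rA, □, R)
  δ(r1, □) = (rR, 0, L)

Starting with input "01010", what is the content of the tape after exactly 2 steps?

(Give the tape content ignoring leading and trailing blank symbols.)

Execution trace:
Initial: [r0]01010
Step 1: δ(r0, 0) = (r1, 1, L) → [r1]□11010
Step 2: δ(r1, □) = (rR, 0, L) → [rR]□011010

The machine reaches the reject state rR and halts.

After 2 steps, the tape (ignoring leading/trailing blanks) is: 011010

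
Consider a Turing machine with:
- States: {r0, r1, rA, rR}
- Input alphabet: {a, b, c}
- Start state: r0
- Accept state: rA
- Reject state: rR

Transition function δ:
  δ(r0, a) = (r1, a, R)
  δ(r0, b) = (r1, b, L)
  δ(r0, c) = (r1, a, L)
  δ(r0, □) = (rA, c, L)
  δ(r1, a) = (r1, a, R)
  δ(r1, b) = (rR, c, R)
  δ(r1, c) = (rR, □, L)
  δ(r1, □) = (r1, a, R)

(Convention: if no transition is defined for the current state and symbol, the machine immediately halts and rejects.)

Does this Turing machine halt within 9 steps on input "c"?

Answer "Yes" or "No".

Execution trace:
Initial: [r0]c
Step 1: δ(r0, c) = (r1, a, L) → [r1]□a
Step 2: δ(r1, □) = (r1, a, R) → a[r1]a
Step 3: δ(r1, a) = (r1, a, R) → aa[r1]□
Step 4: δ(r1, □) = (r1, a, R) → aaa[r1]□
Step 5: δ(r1, □) = (r1, a, R) → aaaa[r1]□
Step 6: δ(r1, □) = (r1, a, R) → aaaaa[r1]□
Step 7: δ(r1, □) = (r1, a, R) → aaaaaa[r1]□
Step 8: δ(r1, □) = (r1, a, R) → aaaaaaa[r1]□
Step 9: δ(r1, □) = (r1, a, R) → aaaaaaaa[r1]□

The machine has not reached a halting state after 9 steps.
The machine did not halt within the 9-step bound.

Answer: No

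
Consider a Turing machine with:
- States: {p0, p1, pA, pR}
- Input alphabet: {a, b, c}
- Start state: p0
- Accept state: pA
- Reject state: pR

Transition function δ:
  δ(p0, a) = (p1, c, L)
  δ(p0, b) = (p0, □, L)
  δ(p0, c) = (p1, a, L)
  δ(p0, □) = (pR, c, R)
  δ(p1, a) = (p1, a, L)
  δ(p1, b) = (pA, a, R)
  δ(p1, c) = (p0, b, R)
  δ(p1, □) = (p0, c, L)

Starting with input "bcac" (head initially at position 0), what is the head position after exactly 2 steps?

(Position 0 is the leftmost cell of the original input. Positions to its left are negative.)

Execution trace (head position shown):
Step 0: [p0]bcac  (head at position 0)
Step 1: move left → [p0]□□cac  (head at position -1)
Step 2: move right → c[pR]□cac  (head at position 0)

After 2 steps, the head is at position 0.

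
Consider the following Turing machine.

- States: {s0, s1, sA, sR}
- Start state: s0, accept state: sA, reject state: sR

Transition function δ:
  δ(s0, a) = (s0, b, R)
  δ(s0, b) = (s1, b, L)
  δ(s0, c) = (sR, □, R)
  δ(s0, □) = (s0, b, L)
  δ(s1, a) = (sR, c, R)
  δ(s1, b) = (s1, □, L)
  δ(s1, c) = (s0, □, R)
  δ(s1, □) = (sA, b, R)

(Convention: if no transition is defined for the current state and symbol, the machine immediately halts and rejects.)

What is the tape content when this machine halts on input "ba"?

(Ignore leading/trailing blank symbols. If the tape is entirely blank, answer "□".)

Execution trace:
Initial: [s0]ba
Step 1: δ(s0, b) = (s1, b, L) → [s1]□ba
Step 2: δ(s1, □) = (sA, b, R) → b[sA]ba

The machine reaches the accept state sA and halts.

Final tape (ignoring leading/trailing blanks): bba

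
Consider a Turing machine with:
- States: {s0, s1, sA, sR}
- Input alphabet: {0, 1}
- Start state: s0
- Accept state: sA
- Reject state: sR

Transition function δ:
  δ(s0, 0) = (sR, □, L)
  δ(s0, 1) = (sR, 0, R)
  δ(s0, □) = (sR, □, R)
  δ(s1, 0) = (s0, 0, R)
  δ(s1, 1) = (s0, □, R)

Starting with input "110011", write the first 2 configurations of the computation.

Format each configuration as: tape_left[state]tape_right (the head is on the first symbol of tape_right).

Transitions applied:
Step 1: δ(s0, 1) = (sR, 0, R)

The first 2 configurations are:
[s0]110011 ⊢ 0[sR]10011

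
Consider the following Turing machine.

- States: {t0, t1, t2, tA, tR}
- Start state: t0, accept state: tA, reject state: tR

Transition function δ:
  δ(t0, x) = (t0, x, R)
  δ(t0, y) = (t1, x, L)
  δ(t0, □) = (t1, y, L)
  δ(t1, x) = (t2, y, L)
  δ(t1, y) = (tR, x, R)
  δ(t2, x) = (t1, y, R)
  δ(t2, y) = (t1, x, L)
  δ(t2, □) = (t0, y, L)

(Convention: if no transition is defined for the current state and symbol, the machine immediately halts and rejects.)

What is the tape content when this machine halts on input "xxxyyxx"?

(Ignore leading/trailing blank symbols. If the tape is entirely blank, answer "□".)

Execution trace:
Initial: [t0]xxxyyxx
Step 1: δ(t0, x) = (t0, x, R) → x[t0]xxyyxx
Step 2: δ(t0, x) = (t0, x, R) → xx[t0]xyyxx
Step 3: δ(t0, x) = (t0, x, R) → xxx[t0]yyxx
Step 4: δ(t0, y) = (t1, x, L) → xx[t1]xxyxx
Step 5: δ(t1, x) = (t2, y, L) → x[t2]xyxyxx
Step 6: δ(t2, x) = (t1, y, R) → xy[t1]yxyxx
Step 7: δ(t1, y) = (tR, x, R) → xyx[tR]xyxx

The machine reaches the reject state tR and halts.

Final tape (ignoring leading/trailing blanks): xyxxyxx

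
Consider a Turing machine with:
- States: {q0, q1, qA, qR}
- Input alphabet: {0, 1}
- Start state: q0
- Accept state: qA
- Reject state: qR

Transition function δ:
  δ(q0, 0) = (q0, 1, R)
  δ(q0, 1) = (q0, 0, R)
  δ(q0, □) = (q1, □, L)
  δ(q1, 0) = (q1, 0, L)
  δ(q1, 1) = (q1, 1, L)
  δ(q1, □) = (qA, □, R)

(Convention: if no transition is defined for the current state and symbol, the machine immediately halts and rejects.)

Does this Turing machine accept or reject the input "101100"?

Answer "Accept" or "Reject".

Execution trace:
Initial: [q0]101100
Step 1: δ(q0, 1) = (q0, 0, R) → 0[q0]01100
Step 2: δ(q0, 0) = (q0, 1, R) → 01[q0]1100
Step 3: δ(q0, 1) = (q0, 0, R) → 010[q0]100
Step 4: δ(q0, 1) = (q0, 0, R) → 0100[q0]00
Step 5: δ(q0, 0) = (q0, 1, R) → 01001[q0]0
Step 6: δ(q0, 0) = (q0, 1, R) → 010011[q0]□
Step 7: δ(q0, □) = (q1, □, L) → 01001[q1]1□
Step 8: δ(q1, 1) = (q1, 1, L) → 0100[q1]11□
Step 9: δ(q1, 1) = (q1, 1, L) → 010[q1]011□
Step 10: δ(q1, 0) = (q1, 0, L) → 01[q1]0011□
Step 11: δ(q1, 0) = (q1, 0, L) → 0[q1]10011□
Step 12: δ(q1, 1) = (q1, 1, L) → [q1]010011□
Step 13: δ(q1, 0) = (q1, 0, L) → [q1]□010011□
Step 14: δ(q1, □) = (qA, □, R) → □[qA]010011□

The machine reaches the accept state qA and halts.

Answer: Accept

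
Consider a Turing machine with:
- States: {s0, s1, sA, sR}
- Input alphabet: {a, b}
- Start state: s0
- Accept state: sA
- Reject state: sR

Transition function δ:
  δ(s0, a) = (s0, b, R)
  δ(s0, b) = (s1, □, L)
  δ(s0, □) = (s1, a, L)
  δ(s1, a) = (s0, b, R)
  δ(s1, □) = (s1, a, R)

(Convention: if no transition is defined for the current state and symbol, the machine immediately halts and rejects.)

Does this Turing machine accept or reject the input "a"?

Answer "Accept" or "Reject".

Execution trace:
Initial: [s0]a
Step 1: δ(s0, a) = (s0, b, R) → b[s0]□
Step 2: δ(s0, □) = (s1, a, L) → [s1]ba

No transition is defined for δ(s1, b). By convention the machine halts and rejects.

Answer: Reject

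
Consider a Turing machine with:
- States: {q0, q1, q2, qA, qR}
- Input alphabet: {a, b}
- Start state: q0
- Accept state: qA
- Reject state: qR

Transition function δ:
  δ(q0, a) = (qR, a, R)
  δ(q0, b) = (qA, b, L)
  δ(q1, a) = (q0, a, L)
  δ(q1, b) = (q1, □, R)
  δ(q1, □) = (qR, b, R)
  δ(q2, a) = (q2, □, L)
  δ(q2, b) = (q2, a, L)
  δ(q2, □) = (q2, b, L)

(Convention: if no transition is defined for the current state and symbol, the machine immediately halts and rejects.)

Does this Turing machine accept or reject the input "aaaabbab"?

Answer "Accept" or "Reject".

Execution trace:
Initial: [q0]aaaabbab
Step 1: δ(q0, a) = (qR, a, R) → a[qR]aaabbab

The machine reaches the reject state qR and halts.

Answer: Reject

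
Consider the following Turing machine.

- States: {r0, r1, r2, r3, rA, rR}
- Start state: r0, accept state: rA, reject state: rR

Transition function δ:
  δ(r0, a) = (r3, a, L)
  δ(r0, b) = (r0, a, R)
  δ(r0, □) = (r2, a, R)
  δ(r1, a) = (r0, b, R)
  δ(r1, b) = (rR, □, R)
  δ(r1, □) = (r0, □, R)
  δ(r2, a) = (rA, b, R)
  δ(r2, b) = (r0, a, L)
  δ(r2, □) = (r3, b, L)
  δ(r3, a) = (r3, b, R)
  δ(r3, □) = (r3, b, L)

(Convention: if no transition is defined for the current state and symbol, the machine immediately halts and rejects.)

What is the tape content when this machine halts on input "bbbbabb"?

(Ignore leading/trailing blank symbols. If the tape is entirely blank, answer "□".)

Execution trace:
Initial: [r0]bbbbabb
Step 1: δ(r0, b) = (r0, a, R) → a[r0]bbbabb
Step 2: δ(r0, b) = (r0, a, R) → aa[r0]bbabb
Step 3: δ(r0, b) = (r0, a, R) → aaa[r0]babb
Step 4: δ(r0, b) = (r0, a, R) → aaaa[r0]abb
Step 5: δ(r0, a) = (r3, a, L) → aaa[r3]aabb
Step 6: δ(r3, a) = (r3, b, R) → aaab[r3]abb
Step 7: δ(r3, a) = (r3, b, R) → aaabb[r3]bb

No transition is defined for δ(r3, b). By convention the machine halts and rejects.

Final tape (ignoring leading/trailing blanks): aaabbbb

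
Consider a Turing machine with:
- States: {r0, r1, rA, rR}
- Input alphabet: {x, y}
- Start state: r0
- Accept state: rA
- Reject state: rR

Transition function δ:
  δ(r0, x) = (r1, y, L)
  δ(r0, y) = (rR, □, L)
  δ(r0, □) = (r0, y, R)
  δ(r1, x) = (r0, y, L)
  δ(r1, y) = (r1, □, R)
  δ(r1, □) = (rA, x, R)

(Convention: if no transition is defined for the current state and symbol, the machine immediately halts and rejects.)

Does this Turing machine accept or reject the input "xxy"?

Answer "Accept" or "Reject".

Execution trace:
Initial: [r0]xxy
Step 1: δ(r0, x) = (r1, y, L) → [r1]□yxy
Step 2: δ(r1, □) = (rA, x, R) → x[rA]yxy

The machine reaches the accept state rA and halts.

Answer: Accept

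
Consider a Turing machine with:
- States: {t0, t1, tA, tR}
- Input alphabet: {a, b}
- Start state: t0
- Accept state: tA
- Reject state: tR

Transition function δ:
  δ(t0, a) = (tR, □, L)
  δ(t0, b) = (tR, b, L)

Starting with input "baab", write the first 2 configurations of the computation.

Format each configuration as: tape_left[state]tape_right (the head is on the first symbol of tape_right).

Transitions applied:
Step 1: δ(t0, b) = (tR, b, L)

The first 2 configurations are:
[t0]baab ⊢ [tR]□baab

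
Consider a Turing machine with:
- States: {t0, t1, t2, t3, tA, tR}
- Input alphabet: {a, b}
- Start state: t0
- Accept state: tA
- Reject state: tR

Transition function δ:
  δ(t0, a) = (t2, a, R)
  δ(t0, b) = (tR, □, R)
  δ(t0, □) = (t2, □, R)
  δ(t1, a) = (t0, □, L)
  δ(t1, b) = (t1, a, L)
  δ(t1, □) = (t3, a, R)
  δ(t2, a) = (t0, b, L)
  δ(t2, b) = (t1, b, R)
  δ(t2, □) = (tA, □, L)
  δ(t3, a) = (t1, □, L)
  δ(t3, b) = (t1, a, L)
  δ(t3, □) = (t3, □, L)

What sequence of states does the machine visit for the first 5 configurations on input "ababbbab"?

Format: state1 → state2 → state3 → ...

Execution trace:
Initial: [t0]ababbbab
Step 1: δ(t0, a) = (t2, a, R) → a[t2]babbbab
Step 2: δ(t2, b) = (t1, b, R) → ab[t1]abbbab
Step 3: δ(t1, a) = (t0, □, L) → a[t0]b□bbbab
Step 4: δ(t0, b) = (tR, □, R) → a□[tR]□bbbab

The machine reaches the reject state tR and halts.

State sequence: t0 → t2 → t1 → t0 → tR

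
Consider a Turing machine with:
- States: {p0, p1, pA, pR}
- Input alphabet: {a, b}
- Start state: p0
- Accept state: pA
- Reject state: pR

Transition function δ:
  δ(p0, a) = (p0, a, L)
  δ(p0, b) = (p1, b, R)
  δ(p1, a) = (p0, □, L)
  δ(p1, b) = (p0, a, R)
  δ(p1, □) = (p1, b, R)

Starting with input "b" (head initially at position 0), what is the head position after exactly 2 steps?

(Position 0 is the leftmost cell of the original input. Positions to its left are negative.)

Execution trace (head position shown):
Step 0: [p0]b  (head at position 0)
Step 1: move right → b[p1]□  (head at position 1)
Step 2: move right → bb[p1]□  (head at position 2)

After 2 steps, the head is at position 2.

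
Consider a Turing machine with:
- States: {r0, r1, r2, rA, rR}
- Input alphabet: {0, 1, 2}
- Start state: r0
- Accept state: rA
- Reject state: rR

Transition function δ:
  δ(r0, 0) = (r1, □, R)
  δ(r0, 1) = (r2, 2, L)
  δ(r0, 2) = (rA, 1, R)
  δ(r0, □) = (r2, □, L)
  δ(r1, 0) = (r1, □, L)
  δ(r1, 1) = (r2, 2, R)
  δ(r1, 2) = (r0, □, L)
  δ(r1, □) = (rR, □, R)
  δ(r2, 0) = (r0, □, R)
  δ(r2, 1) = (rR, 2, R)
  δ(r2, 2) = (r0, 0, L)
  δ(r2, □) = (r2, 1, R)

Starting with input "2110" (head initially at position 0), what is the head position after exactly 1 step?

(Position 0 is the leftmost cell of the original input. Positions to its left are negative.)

Execution trace (head position shown):
Step 0: [r0]2110  (head at position 0)
Step 1: move right → 1[rA]110  (head at position 1)

After 1 step, the head is at position 1.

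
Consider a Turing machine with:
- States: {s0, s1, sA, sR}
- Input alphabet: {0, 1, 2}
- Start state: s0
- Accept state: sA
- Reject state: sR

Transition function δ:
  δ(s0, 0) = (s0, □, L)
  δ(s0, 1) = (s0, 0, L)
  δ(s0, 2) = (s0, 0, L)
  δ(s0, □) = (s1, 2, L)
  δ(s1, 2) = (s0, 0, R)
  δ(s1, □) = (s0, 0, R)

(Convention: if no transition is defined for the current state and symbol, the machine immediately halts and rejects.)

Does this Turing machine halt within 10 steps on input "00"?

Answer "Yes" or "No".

Execution trace:
Initial: [s0]00
Step 1: δ(s0, 0) = (s0, □, L) → [s0]□□0
Step 2: δ(s0, □) = (s1, 2, L) → [s1]□2□0
Step 3: δ(s1, □) = (s0, 0, R) → 0[s0]2□0
Step 4: δ(s0, 2) = (s0, 0, L) → [s0]00□0
Step 5: δ(s0, 0) = (s0, □, L) → [s0]□□0□0
Step 6: δ(s0, □) = (s1, 2, L) → [s1]□2□0□0
Step 7: δ(s1, □) = (s0, 0, R) → 0[s0]2□0□0
Step 8: δ(s0, 2) = (s0, 0, L) → [s0]00□0□0
Step 9: δ(s0, 0) = (s0, □, L) → [s0]□□0□0□0
Step 10: δ(s0, □) = (s1, 2, L) → [s1]□2□0□0□0

The machine has not reached a halting state after 10 steps.
The machine did not halt within the 10-step bound.

Answer: No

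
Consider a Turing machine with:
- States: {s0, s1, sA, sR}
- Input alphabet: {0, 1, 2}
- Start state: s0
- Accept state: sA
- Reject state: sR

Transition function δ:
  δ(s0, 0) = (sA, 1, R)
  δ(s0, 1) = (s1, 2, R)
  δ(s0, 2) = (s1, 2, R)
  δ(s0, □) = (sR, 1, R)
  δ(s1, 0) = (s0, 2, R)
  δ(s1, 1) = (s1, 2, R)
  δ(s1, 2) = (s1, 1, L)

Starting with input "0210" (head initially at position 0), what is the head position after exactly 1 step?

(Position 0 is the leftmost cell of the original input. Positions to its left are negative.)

Execution trace (head position shown):
Step 0: [s0]0210  (head at position 0)
Step 1: move right → 1[sA]210  (head at position 1)

After 1 step, the head is at position 1.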